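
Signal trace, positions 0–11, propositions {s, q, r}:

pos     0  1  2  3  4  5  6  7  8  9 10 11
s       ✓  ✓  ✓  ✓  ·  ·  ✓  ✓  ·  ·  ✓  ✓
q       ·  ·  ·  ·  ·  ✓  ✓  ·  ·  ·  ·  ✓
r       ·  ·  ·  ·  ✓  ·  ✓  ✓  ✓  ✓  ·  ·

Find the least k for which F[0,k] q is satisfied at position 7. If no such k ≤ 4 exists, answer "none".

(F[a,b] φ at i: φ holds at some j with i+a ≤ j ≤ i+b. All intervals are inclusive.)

Scan j = 7,8,… for q:
  j=7: fails
  j=8: fails
  j=9: fails
  j=10: fails
  j=11: holds
First hit at j=11, so smallest k = 11-7 = 4.

4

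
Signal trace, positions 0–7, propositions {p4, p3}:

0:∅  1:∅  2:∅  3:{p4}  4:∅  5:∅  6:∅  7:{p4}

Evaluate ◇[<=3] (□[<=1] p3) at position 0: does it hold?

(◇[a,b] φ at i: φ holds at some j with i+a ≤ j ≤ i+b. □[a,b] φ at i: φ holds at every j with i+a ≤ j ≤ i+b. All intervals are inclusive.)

False

Check □[<=1] p3 at each j in [0,3]:
  j=0: fails at 0
  j=1: fails at 1
  j=2: fails at 2
  j=3: fails at 3
No position in the window satisfies it → formula fails.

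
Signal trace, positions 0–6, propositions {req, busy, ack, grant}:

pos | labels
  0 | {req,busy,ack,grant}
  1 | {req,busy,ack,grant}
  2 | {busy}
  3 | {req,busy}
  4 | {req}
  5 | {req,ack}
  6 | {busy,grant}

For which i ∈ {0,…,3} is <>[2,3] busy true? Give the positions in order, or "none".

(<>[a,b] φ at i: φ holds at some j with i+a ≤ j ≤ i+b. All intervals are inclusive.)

Evaluate at each i in [0,3]:
  i=0: ✓ (witness j=2)
  i=1: ✓ (witness j=3)
  i=2: ✗ (none in [4,5])
  i=3: ✓ (witness j=6)

0, 1, 3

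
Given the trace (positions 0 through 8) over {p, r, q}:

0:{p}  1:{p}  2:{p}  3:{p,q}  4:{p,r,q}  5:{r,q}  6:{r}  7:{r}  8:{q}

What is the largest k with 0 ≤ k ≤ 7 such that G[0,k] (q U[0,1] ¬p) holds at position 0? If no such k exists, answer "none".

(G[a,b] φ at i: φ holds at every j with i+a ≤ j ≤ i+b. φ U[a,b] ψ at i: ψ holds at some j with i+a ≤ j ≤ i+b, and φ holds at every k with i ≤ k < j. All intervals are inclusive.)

none

(q U[0,1] ¬p) must hold from j=0 onward; find where it first fails.
  j=0: fails → no k works.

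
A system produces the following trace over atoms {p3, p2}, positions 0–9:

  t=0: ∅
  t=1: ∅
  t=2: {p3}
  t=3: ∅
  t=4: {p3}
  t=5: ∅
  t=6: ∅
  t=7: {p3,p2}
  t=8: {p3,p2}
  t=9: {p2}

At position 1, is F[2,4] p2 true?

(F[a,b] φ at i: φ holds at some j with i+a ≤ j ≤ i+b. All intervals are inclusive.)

False

Check p2 at each j in [3,5]:
  j=3: false
  j=4: false
  j=5: false
No position in the window satisfies it → formula fails.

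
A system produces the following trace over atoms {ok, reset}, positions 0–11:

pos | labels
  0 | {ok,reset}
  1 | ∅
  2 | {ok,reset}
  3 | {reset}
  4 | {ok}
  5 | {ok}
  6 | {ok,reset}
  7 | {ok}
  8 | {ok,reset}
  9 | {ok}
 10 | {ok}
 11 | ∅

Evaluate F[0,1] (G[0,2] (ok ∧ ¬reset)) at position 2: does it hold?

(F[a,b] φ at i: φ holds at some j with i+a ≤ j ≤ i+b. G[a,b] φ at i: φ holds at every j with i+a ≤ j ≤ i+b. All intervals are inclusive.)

Check G[0,2] (ok ∧ ¬reset) at each j in [2,3]:
  j=2: fails at 2
  j=3: fails at 3
No position in the window satisfies it → formula fails.

No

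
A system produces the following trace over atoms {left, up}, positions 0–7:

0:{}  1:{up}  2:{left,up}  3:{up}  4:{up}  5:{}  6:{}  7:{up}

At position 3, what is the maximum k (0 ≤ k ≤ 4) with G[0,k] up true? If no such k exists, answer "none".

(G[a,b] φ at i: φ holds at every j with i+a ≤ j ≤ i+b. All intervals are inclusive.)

1

up must hold from j=3 onward; find where it first fails.
  j=3: holds
  j=4: holds
  j=5: fails
Holds on [3,4], so largest k = 1.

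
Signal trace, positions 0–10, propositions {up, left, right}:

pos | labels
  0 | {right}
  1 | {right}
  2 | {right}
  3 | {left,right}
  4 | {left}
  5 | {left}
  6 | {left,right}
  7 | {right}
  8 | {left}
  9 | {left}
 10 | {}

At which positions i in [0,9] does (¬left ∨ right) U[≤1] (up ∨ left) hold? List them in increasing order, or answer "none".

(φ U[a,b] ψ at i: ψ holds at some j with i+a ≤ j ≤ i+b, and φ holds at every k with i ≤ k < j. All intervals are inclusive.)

Evaluate at each i in [0,9]:
  i=0: ✗ (no rhs in [0,1])
  i=1: ✗ (no rhs in [1,2])
  i=2: ✓ (rhs at j=3; lhs holds on [2,2])
  i=3: ✓ (rhs at j=3)
  i=4: ✓ (rhs at j=4)
  i=5: ✓ (rhs at j=5)
  i=6: ✓ (rhs at j=6)
  i=7: ✓ (rhs at j=8; lhs holds on [7,7])
  i=8: ✓ (rhs at j=8)
  i=9: ✓ (rhs at j=9)

2, 3, 4, 5, 6, 7, 8, 9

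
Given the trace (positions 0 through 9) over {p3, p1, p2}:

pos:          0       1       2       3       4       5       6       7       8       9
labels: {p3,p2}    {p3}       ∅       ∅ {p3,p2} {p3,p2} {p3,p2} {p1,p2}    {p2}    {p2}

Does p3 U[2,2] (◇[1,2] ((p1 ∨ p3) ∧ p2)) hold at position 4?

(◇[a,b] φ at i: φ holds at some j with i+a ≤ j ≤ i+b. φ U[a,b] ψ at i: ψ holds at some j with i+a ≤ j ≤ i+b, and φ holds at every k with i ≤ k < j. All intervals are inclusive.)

True

Need some j in [6,6] with ◇[1,2] ((p1 ∨ p3) ∧ p2), and p3 at every k in [4,j-1].
  j=6: ◇[1,2] ((p1 ∨ p3) ∧ p2) holds; p3 holds at every k in [4,5] → satisfied.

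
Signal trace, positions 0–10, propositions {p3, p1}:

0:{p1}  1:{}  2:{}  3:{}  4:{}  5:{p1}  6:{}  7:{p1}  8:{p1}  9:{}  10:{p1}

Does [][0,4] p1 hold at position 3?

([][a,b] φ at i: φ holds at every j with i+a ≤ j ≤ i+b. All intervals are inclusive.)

No

Check p1 at every j in [3,7]:
  j=3: false
  j=4: false
  j=5: true
  j=6: false
  j=7: true
Fails at j=3 → formula fails.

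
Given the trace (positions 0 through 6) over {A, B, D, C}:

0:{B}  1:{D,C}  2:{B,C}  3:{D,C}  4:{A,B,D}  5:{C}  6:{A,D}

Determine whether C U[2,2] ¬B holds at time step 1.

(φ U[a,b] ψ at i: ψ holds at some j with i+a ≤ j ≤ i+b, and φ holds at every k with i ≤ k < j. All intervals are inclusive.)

Yes

Need some j in [3,3] with ¬B, and C at every k in [1,j-1].
  j=3: ¬B holds; C holds at every k in [1,2] → satisfied.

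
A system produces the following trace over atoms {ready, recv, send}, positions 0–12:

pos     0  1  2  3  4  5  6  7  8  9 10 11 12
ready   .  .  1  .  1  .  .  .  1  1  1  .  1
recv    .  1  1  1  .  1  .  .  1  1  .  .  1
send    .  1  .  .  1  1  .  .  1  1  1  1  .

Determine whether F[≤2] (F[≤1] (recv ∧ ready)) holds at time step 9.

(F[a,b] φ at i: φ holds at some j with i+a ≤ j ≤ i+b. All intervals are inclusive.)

Holds

Check F[≤1] (recv ∧ ready) at each j in [9,11]:
  j=9: holds (witness at 9)
  j=10: fails (none in [10,11])
  j=11: holds (witness at 12)
Found at j=9 → formula holds.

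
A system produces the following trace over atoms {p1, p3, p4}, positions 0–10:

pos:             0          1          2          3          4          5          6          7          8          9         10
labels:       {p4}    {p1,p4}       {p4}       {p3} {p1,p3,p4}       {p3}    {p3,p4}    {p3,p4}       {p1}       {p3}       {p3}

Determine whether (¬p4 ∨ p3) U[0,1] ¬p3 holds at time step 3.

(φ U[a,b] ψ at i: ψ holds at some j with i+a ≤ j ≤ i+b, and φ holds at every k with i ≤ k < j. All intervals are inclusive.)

No

Need some j in [3,4] with ¬p3, and (¬p4 ∨ p3) at every k in [3,j-1].
  j=3: ¬p3 false.
  j=4: ¬p3 false.
No j in the window works → until fails.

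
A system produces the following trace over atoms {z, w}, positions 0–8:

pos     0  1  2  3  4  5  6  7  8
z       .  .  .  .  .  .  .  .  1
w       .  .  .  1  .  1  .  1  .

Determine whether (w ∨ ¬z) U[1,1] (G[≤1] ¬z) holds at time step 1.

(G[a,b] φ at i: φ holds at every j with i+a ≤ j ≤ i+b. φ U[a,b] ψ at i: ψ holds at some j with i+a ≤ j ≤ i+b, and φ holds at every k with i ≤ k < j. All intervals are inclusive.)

Yes

Need some j in [2,2] with G[≤1] ¬z, and (w ∨ ¬z) at every k in [1,j-1].
  j=2: G[≤1] ¬z holds; (w ∨ ¬z) holds at every k in [1,1] → satisfied.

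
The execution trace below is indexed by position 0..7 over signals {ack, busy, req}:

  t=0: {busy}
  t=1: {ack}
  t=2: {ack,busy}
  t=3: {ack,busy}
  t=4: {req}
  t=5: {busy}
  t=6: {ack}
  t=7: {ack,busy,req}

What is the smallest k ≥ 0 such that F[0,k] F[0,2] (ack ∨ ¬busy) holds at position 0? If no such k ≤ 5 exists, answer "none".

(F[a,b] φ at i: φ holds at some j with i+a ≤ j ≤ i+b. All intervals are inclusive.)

0

Scan j = 0,1,… for F[0,2] (ack ∨ ¬busy):
  j=0: holds
First hit at j=0, so smallest k = 0-0 = 0.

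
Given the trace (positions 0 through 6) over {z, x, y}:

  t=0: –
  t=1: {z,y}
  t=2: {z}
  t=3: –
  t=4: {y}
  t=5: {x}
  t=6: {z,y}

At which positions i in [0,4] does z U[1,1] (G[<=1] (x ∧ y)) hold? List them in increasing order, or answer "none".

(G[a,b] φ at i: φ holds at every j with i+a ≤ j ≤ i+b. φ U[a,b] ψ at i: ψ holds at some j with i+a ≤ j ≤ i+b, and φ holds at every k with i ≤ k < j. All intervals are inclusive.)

Evaluate at each i in [0,4]:
  i=0: ✗ (no rhs in [1,1])
  i=1: ✗ (no rhs in [2,2])
  i=2: ✗ (no rhs in [3,3])
  i=3: ✗ (no rhs in [4,4])
  i=4: ✗ (no rhs in [5,5])

none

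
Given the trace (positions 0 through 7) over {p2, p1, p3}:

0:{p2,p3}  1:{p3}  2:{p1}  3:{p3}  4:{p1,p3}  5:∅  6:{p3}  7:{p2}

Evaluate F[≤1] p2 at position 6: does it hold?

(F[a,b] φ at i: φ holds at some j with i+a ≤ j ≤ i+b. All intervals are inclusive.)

Yes

Check p2 at each j in [6,7]:
  j=6: false
  j=7: true
Found at j=7 → formula holds.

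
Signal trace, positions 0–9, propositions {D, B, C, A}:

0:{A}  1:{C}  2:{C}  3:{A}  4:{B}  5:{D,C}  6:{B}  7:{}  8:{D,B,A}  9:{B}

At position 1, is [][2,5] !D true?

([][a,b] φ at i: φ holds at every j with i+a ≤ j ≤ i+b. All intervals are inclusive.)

No

Check !D at every j in [3,6]:
  j=3: true
  j=4: true
  j=5: false
  j=6: true
Fails at j=5 → formula fails.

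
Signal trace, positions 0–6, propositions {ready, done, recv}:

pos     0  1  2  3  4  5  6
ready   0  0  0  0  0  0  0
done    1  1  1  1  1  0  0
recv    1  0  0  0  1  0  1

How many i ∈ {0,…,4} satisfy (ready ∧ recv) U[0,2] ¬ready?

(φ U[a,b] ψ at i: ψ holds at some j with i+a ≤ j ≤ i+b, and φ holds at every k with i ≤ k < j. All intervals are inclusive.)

Evaluate at each i in [0,4]:
  i=0: ✓ (rhs at j=0)
  i=1: ✓ (rhs at j=1)
  i=2: ✓ (rhs at j=2)
  i=3: ✓ (rhs at j=3)
  i=4: ✓ (rhs at j=4)
Positions where it holds: {0, 1, 2, 3, 4} → 5.

5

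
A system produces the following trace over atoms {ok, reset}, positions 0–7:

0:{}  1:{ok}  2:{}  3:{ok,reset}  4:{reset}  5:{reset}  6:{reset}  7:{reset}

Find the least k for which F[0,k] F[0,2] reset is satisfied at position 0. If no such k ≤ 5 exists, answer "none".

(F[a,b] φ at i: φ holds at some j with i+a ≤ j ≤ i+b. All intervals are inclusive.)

1

Scan j = 0,1,… for F[0,2] reset:
  j=0: fails
  j=1: holds
First hit at j=1, so smallest k = 1-0 = 1.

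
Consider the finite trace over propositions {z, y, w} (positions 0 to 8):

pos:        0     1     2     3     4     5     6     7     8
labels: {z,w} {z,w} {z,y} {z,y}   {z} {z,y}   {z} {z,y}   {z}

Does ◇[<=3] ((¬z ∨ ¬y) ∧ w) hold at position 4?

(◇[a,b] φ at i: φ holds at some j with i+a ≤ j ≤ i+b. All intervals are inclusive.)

False

Check ((¬z ∨ ¬y) ∧ w) at each j in [4,7]:
  j=4: false
  j=5: false
  j=6: false
  j=7: false
No position in the window satisfies it → formula fails.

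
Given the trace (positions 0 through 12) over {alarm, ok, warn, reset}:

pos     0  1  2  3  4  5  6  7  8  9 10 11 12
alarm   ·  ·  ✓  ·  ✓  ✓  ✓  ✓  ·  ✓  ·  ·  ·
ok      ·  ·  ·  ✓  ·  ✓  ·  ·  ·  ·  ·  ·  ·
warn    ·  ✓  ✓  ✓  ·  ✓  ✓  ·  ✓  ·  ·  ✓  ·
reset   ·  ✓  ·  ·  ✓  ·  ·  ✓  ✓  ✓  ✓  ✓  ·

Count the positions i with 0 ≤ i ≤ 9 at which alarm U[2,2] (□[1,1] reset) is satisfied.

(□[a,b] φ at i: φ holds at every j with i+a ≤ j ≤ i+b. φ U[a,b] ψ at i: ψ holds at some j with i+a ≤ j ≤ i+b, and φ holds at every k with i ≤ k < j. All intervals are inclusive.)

Evaluate at each i in [0,9]:
  i=0: ✗ (no rhs in [2,2])
  i=1: ✗ (lhs fails at k=1 before rhs at j=3)
  i=2: ✗ (no rhs in [4,4])
  i=3: ✗ (no rhs in [5,5])
  i=4: ✓ (rhs at j=6; lhs holds on [4,5])
  i=5: ✓ (rhs at j=7; lhs holds on [5,6])
  i=6: ✓ (rhs at j=8; lhs holds on [6,7])
  i=7: ✗ (lhs fails at k=8 before rhs at j=9)
  i=8: ✗ (lhs fails at k=8 before rhs at j=10)
  i=9: ✗ (no rhs in [11,11])
Positions where it holds: {4, 5, 6} → 3.

3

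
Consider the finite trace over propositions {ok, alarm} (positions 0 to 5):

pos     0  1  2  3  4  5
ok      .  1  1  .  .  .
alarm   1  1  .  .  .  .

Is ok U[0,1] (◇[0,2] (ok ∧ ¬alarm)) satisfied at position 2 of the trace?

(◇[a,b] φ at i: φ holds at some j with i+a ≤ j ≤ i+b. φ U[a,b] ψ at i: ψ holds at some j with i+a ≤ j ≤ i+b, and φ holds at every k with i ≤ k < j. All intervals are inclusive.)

Need some j in [2,3] with ◇[0,2] (ok ∧ ¬alarm), and ok at every k in [2,j-1].
  j=2: ◇[0,2] (ok ∧ ¬alarm) holds; no prefix to check → satisfied.

True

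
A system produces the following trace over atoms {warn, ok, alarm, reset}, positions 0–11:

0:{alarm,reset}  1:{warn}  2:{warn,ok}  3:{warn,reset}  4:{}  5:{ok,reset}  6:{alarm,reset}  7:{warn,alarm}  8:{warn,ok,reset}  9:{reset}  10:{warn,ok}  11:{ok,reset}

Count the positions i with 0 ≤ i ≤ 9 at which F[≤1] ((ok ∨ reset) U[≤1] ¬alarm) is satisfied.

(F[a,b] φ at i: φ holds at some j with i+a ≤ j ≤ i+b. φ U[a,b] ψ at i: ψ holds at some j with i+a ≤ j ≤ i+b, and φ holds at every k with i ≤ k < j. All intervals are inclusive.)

9

Evaluate at each i in [0,9]:
  i=0: ✓ (witness j=0)
  i=1: ✓ (witness j=1)
  i=2: ✓ (witness j=2)
  i=3: ✓ (witness j=3)
  i=4: ✓ (witness j=4)
  i=5: ✓ (witness j=5)
  i=6: ✗ (none in [6,7])
  i=7: ✓ (witness j=8)
  i=8: ✓ (witness j=8)
  i=9: ✓ (witness j=9)
Positions where it holds: {0, 1, 2, 3, 4, 5, 7, 8, 9} → 9.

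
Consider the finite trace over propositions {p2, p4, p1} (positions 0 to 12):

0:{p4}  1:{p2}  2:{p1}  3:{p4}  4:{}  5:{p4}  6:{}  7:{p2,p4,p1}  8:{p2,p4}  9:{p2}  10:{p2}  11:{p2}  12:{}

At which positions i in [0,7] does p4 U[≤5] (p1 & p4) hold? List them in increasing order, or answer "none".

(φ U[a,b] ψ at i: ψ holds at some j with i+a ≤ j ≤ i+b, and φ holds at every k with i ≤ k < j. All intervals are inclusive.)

Evaluate at each i in [0,7]:
  i=0: ✗ (no rhs in [0,5])
  i=1: ✗ (no rhs in [1,6])
  i=2: ✗ (lhs fails at k=2 before rhs at j=7)
  i=3: ✗ (lhs fails at k=4 before rhs at j=7)
  i=4: ✗ (lhs fails at k=4 before rhs at j=7)
  i=5: ✗ (lhs fails at k=6 before rhs at j=7)
  i=6: ✗ (lhs fails at k=6 before rhs at j=7)
  i=7: ✓ (rhs at j=7)

7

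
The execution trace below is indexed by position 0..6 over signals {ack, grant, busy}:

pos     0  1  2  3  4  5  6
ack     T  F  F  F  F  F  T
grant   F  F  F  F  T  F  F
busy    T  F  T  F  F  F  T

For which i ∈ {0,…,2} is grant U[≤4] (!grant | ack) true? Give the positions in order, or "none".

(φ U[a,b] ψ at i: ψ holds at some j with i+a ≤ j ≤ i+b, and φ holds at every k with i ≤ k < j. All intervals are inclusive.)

Evaluate at each i in [0,2]:
  i=0: ✓ (rhs at j=0)
  i=1: ✓ (rhs at j=1)
  i=2: ✓ (rhs at j=2)

0, 1, 2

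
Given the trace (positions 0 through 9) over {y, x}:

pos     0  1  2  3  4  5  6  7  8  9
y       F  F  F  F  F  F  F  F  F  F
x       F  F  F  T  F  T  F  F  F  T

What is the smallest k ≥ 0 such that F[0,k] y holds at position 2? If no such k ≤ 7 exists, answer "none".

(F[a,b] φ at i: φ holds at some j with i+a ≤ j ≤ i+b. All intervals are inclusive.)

none

Scan j = 2,3,… for y:
  j=2: fails
  j=3: fails
  j=4: fails
  j=5: fails
  j=6: fails
  j=7: fails
  j=8: fails
  j=9: fails
No j in [2,9] satisfies it → none.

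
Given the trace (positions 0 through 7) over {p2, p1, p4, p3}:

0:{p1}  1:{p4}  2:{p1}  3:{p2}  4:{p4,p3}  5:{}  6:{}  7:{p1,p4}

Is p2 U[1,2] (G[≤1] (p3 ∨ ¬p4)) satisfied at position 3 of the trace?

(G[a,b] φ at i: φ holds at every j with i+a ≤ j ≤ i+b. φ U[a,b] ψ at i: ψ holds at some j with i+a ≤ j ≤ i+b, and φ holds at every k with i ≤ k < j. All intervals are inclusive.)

Need some j in [4,5] with G[≤1] (p3 ∨ ¬p4), and p2 at every k in [3,j-1].
  j=4: G[≤1] (p3 ∨ ¬p4) holds; p2 holds at every k in [3,3] → satisfied.

True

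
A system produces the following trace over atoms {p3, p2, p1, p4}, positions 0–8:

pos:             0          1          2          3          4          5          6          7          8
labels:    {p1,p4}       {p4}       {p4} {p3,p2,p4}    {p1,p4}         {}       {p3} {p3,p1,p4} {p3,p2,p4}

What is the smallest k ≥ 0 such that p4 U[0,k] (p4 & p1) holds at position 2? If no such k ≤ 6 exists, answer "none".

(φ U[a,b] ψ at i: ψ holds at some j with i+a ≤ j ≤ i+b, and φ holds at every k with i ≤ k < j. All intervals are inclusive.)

Need earliest j ≥ 2 with (p4 & p1), and p4 at every k in [2,j-1].
  j=2: rhs fails.
  j=3: rhs fails.
  j=4: rhs holds; lhs holds on [2,3]. k = 2.

2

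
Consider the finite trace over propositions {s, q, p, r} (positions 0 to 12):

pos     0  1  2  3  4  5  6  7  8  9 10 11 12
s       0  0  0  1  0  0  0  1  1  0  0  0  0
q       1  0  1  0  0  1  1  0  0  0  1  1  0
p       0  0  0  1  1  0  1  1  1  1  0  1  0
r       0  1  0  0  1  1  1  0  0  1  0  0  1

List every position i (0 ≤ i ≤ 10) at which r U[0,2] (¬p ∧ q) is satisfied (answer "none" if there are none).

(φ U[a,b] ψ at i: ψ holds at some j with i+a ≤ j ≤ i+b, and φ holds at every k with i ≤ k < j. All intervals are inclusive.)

Evaluate at each i in [0,10]:
  i=0: ✓ (rhs at j=0)
  i=1: ✓ (rhs at j=2; lhs holds on [1,1])
  i=2: ✓ (rhs at j=2)
  i=3: ✗ (lhs fails at k=3 before rhs at j=5)
  i=4: ✓ (rhs at j=5; lhs holds on [4,4])
  i=5: ✓ (rhs at j=5)
  i=6: ✗ (no rhs in [6,8])
  i=7: ✗ (no rhs in [7,9])
  i=8: ✗ (lhs fails at k=8 before rhs at j=10)
  i=9: ✓ (rhs at j=10; lhs holds on [9,9])
  i=10: ✓ (rhs at j=10)

0, 1, 2, 4, 5, 9, 10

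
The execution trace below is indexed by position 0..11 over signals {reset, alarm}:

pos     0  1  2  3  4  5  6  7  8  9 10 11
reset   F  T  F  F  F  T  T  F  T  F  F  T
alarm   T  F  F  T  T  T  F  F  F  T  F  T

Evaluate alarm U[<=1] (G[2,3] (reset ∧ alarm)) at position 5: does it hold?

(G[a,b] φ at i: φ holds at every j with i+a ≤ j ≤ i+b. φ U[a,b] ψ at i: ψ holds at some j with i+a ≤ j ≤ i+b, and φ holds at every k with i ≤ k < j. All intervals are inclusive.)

Need some j in [5,6] with G[2,3] (reset ∧ alarm), and alarm at every k in [5,j-1].
  j=5: G[2,3] (reset ∧ alarm) — fails at 7.
  j=6: G[2,3] (reset ∧ alarm) — fails at 8.
No j in the window works → until fails.

No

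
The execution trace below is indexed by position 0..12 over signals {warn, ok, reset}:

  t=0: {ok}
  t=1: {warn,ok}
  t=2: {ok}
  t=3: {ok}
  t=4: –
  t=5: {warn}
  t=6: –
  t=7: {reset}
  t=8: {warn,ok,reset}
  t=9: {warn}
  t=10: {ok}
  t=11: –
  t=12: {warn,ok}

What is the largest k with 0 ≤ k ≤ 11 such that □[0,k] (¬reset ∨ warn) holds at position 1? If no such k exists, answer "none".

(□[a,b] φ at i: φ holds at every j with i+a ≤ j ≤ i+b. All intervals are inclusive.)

5

(¬reset ∨ warn) must hold from j=1 onward; find where it first fails.
  j=1: holds
  j=2: holds
  j=3: holds
  j=4: holds
  j=5: holds
  j=6: holds
  j=7: fails
Holds on [1,6], so largest k = 5.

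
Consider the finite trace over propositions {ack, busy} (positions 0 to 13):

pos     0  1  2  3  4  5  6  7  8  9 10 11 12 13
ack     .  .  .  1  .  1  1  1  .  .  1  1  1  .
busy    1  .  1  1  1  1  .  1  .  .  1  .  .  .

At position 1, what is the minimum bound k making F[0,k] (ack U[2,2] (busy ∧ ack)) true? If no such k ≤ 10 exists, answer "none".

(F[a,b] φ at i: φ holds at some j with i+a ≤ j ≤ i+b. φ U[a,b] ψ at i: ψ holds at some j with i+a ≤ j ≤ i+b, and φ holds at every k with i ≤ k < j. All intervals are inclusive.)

4

Scan j = 1,2,… for (ack U[2,2] (busy ∧ ack)):
  j=1: fails
  j=2: fails
  j=3: fails
  j=4: fails
  j=5: holds
First hit at j=5, so smallest k = 5-1 = 4.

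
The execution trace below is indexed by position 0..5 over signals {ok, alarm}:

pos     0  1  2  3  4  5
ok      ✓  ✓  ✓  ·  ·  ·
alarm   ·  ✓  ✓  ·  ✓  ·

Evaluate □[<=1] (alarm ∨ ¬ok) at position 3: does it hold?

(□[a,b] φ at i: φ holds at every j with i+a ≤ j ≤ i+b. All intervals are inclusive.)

Check (alarm ∨ ¬ok) at every j in [3,4]:
  j=3: true
  j=4: true
All positions satisfy it → formula holds.

True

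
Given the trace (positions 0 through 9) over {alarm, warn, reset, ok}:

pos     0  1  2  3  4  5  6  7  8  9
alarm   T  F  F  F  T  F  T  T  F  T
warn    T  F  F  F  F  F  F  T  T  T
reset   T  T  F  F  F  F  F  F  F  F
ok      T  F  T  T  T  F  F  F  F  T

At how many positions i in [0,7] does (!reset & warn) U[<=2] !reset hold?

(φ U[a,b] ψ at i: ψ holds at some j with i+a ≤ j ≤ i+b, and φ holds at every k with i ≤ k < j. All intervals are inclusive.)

6

Evaluate at each i in [0,7]:
  i=0: ✗ (lhs fails at k=0 before rhs at j=2)
  i=1: ✗ (lhs fails at k=1 before rhs at j=2)
  i=2: ✓ (rhs at j=2)
  i=3: ✓ (rhs at j=3)
  i=4: ✓ (rhs at j=4)
  i=5: ✓ (rhs at j=5)
  i=6: ✓ (rhs at j=6)
  i=7: ✓ (rhs at j=7)
Positions where it holds: {2, 3, 4, 5, 6, 7} → 6.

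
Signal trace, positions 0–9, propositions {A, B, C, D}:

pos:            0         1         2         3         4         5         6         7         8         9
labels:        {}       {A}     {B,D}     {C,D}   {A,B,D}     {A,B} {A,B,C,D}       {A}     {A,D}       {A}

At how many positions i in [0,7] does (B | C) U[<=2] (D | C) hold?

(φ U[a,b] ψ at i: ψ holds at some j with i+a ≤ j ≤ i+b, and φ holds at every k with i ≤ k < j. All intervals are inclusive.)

Evaluate at each i in [0,7]:
  i=0: ✗ (lhs fails at k=0 before rhs at j=2)
  i=1: ✗ (lhs fails at k=1 before rhs at j=2)
  i=2: ✓ (rhs at j=2)
  i=3: ✓ (rhs at j=3)
  i=4: ✓ (rhs at j=4)
  i=5: ✓ (rhs at j=6; lhs holds on [5,5])
  i=6: ✓ (rhs at j=6)
  i=7: ✗ (lhs fails at k=7 before rhs at j=8)
Positions where it holds: {2, 3, 4, 5, 6} → 5.

5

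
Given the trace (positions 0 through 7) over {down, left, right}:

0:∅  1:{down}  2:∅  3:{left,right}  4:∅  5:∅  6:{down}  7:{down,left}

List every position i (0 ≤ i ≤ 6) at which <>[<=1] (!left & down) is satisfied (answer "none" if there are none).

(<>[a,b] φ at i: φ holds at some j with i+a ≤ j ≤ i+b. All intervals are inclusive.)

0, 1, 5, 6

Evaluate at each i in [0,6]:
  i=0: ✓ (witness j=1)
  i=1: ✓ (witness j=1)
  i=2: ✗ (none in [2,3])
  i=3: ✗ (none in [3,4])
  i=4: ✗ (none in [4,5])
  i=5: ✓ (witness j=6)
  i=6: ✓ (witness j=6)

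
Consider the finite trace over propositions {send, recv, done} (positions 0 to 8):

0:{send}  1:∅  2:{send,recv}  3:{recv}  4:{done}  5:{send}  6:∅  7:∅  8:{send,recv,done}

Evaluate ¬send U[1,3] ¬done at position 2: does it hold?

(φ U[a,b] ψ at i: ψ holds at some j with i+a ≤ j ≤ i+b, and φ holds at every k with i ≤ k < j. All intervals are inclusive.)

False

Need some j in [3,5] with ¬done, and ¬send at every k in [2,j-1].
  j=3: ¬done holds, but ¬send fails at k=2 → not this j.
  j=4: ¬done false.
  j=5: ¬done holds, but ¬send fails at k=2 → not this j.
No j in the window works → until fails.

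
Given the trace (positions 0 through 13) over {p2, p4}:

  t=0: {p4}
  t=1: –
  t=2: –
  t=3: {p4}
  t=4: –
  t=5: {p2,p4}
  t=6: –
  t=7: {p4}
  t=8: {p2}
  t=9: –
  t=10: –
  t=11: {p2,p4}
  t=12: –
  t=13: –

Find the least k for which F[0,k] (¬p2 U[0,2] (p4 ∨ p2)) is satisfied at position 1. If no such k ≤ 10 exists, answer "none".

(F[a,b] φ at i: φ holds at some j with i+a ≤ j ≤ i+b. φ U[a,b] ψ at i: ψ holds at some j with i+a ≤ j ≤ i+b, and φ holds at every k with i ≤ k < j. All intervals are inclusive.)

0

Scan j = 1,2,… for (¬p2 U[0,2] (p4 ∨ p2)):
  j=1: holds
First hit at j=1, so smallest k = 1-1 = 0.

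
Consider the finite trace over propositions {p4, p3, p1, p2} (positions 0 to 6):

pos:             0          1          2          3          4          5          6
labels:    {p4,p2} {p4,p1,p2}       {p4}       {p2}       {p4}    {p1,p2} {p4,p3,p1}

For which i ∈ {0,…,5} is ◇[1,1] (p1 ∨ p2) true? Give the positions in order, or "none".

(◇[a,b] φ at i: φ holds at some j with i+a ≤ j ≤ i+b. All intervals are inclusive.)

0, 2, 4, 5

Evaluate at each i in [0,5]:
  i=0: ✓ (witness j=1)
  i=1: ✗ (none in [2,2])
  i=2: ✓ (witness j=3)
  i=3: ✗ (none in [4,4])
  i=4: ✓ (witness j=5)
  i=5: ✓ (witness j=6)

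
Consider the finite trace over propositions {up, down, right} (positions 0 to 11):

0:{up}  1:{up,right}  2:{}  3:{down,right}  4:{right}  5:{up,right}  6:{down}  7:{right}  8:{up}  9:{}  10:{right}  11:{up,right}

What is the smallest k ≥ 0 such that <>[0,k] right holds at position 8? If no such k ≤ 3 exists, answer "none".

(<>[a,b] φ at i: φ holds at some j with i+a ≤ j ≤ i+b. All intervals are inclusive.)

2

Scan j = 8,9,… for right:
  j=8: fails
  j=9: fails
  j=10: holds
First hit at j=10, so smallest k = 10-8 = 2.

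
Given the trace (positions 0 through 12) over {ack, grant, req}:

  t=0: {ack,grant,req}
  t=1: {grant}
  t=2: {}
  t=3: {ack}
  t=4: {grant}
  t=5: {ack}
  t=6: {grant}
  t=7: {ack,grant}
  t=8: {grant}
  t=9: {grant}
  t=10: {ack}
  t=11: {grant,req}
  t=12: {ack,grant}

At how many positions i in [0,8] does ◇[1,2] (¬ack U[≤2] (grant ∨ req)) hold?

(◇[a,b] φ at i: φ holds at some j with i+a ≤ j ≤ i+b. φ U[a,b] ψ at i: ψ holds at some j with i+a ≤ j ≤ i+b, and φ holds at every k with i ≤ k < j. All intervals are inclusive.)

Evaluate at each i in [0,8]:
  i=0: ✓ (witness j=1)
  i=1: ✗ (none in [2,3])
  i=2: ✓ (witness j=4)
  i=3: ✓ (witness j=4)
  i=4: ✓ (witness j=6)
  i=5: ✓ (witness j=6)
  i=6: ✓ (witness j=7)
  i=7: ✓ (witness j=8)
  i=8: ✓ (witness j=9)
Positions where it holds: {0, 2, 3, 4, 5, 6, 7, 8} → 8.

8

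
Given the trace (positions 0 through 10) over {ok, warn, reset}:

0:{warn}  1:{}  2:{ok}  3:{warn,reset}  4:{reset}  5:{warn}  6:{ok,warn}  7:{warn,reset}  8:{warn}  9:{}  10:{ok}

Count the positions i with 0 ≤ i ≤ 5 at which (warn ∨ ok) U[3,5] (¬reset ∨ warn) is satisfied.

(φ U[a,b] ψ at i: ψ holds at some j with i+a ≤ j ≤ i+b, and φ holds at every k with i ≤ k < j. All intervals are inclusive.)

1

Evaluate at each i in [0,5]:
  i=0: ✗ (lhs fails at k=1 before rhs at j=3)
  i=1: ✗ (lhs fails at k=1 before rhs at j=5)
  i=2: ✗ (lhs fails at k=4 before rhs at j=5)
  i=3: ✗ (lhs fails at k=4 before rhs at j=6)
  i=4: ✗ (lhs fails at k=4 before rhs at j=7)
  i=5: ✓ (rhs at j=8; lhs holds on [5,7])
Positions where it holds: {5} → 1.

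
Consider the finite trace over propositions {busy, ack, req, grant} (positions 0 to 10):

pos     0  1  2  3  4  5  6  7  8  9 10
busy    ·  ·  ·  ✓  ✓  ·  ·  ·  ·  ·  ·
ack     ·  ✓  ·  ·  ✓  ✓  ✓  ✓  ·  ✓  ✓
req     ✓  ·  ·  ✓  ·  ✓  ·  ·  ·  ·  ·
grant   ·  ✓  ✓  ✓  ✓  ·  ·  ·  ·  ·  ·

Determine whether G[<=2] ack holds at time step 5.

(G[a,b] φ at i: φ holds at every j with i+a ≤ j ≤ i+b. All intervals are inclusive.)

Check ack at every j in [5,7]:
  j=5: true
  j=6: true
  j=7: true
All positions satisfy it → formula holds.

Yes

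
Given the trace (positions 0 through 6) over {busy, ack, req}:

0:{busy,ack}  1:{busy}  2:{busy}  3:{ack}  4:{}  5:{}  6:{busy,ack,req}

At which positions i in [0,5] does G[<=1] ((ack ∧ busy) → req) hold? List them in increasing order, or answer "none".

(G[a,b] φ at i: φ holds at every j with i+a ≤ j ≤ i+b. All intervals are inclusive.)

1, 2, 3, 4, 5

Evaluate at each i in [0,5]:
  i=0: ✗ (fails at j=0)
  i=1: ✓ (all of [1,2])
  i=2: ✓ (all of [2,3])
  i=3: ✓ (all of [3,4])
  i=4: ✓ (all of [4,5])
  i=5: ✓ (all of [5,6])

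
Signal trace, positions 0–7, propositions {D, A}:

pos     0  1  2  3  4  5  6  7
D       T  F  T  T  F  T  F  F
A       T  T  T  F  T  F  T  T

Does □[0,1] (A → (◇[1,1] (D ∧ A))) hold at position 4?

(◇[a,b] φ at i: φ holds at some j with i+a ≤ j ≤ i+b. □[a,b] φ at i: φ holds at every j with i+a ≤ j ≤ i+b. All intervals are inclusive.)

Check (A → (◇[1,1] (D ∧ A))) at every j in [4,5]:
  j=4: antecedent true; consequent fails (none in [5,5]) → ✗
  j=5: antecedent false → ✓
Fails at j=4 → formula fails.

False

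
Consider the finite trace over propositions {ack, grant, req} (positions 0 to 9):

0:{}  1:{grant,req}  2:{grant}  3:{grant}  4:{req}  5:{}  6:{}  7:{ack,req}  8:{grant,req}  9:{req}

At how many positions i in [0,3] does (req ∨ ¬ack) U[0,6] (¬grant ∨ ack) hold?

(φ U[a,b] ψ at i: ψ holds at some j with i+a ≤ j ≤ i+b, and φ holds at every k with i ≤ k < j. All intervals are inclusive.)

Evaluate at each i in [0,3]:
  i=0: ✓ (rhs at j=0)
  i=1: ✓ (rhs at j=4; lhs holds on [1,3])
  i=2: ✓ (rhs at j=4; lhs holds on [2,3])
  i=3: ✓ (rhs at j=4; lhs holds on [3,3])
Positions where it holds: {0, 1, 2, 3} → 4.

4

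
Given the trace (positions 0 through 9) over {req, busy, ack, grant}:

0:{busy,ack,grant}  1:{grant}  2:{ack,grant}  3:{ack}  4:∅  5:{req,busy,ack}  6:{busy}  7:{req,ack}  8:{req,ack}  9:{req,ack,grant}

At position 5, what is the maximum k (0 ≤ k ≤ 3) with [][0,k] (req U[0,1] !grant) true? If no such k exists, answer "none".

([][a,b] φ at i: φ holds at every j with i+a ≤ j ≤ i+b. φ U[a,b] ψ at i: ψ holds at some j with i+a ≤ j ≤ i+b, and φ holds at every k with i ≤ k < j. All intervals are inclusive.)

(req U[0,1] !grant) must hold from j=5 onward; find where it first fails.
  j=5: holds
  j=6: holds
  j=7: holds
  j=8: holds
Holds through j=8; largest k = 3.

3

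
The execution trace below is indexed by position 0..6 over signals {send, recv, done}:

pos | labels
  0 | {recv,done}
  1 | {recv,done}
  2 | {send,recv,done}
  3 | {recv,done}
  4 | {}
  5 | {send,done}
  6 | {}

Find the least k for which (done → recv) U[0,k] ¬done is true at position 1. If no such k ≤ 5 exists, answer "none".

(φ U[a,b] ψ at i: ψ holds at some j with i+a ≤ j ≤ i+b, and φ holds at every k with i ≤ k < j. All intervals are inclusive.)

Need earliest j ≥ 1 with ¬done, and (done → recv) at every k in [1,j-1].
  j=1: rhs fails.
  j=2: rhs fails.
  j=3: rhs fails.
  j=4: rhs holds; lhs holds on [1,3]. k = 3.

3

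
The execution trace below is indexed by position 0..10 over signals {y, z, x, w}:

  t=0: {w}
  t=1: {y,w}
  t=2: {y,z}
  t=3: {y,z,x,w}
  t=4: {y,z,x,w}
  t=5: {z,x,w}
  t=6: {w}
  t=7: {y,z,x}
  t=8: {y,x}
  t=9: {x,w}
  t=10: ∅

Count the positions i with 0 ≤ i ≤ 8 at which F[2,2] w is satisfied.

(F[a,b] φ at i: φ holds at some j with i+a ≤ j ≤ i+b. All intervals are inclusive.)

5

Evaluate at each i in [0,8]:
  i=0: ✗ (none in [2,2])
  i=1: ✓ (witness j=3)
  i=2: ✓ (witness j=4)
  i=3: ✓ (witness j=5)
  i=4: ✓ (witness j=6)
  i=5: ✗ (none in [7,7])
  i=6: ✗ (none in [8,8])
  i=7: ✓ (witness j=9)
  i=8: ✗ (none in [10,10])
Positions where it holds: {1, 2, 3, 4, 7} → 5.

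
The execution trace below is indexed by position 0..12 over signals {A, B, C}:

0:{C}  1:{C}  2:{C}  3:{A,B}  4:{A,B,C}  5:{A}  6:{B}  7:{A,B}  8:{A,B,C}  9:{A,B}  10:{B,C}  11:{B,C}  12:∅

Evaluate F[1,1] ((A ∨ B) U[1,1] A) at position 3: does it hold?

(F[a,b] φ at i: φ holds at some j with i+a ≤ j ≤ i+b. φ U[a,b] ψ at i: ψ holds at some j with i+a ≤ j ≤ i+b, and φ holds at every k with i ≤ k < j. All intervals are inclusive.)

Holds

Check ((A ∨ B) U[1,1] A) at each j in [4,4]:
  j=4: holds
Found at j=4 → formula holds.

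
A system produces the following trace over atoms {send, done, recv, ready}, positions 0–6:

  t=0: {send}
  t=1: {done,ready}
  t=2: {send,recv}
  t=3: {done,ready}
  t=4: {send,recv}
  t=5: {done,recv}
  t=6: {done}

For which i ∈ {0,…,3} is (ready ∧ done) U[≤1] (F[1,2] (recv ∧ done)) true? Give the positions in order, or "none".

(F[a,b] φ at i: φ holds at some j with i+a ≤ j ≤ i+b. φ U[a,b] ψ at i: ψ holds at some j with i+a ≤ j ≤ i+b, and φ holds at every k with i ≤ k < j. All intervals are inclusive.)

Evaluate at each i in [0,3]:
  i=0: ✗ (no rhs in [0,1])
  i=1: ✗ (no rhs in [1,2])
  i=2: ✗ (lhs fails at k=2 before rhs at j=3)
  i=3: ✓ (rhs at j=3)

3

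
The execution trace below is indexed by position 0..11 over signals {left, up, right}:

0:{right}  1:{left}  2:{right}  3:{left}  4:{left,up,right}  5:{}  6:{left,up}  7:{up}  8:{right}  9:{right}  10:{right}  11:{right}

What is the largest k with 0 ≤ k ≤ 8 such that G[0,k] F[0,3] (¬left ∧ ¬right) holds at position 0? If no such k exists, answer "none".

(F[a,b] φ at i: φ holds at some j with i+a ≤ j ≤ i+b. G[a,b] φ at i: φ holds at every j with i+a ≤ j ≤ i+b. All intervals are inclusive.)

F[0,3] (¬left ∧ ¬right) must hold from j=0 onward; find where it first fails.
  j=0: fails → no k works.

none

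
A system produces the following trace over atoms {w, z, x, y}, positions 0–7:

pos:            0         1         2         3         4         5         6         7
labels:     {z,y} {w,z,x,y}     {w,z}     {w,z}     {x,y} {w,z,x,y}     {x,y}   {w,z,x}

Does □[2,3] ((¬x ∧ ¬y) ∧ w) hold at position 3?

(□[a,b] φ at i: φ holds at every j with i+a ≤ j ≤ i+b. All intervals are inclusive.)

Check ((¬x ∧ ¬y) ∧ w) at every j in [5,6]:
  j=5: false
  j=6: false
Fails at j=5 → formula fails.

False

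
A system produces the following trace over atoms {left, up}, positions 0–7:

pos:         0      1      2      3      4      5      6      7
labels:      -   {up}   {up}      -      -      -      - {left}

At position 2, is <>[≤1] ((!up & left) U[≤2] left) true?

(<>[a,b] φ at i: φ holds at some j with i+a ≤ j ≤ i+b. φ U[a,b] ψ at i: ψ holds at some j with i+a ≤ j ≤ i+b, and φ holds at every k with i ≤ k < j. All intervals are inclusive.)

False

Check ((!up & left) U[≤2] left) at each j in [2,3]:
  j=2: fails
  j=3: fails
No position in the window satisfies it → formula fails.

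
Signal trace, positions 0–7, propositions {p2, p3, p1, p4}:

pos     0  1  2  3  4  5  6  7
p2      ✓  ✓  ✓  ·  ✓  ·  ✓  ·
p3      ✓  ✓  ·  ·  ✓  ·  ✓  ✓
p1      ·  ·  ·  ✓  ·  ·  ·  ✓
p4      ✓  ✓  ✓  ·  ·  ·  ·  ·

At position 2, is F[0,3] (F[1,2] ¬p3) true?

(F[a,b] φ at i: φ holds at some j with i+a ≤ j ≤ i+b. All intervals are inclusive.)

Check F[1,2] ¬p3 at each j in [2,5]:
  j=2: holds (witness at 3)
  j=3: holds (witness at 5)
  j=4: holds (witness at 5)
  j=5: fails (none in [6,7])
Found at j=2 → formula holds.

Yes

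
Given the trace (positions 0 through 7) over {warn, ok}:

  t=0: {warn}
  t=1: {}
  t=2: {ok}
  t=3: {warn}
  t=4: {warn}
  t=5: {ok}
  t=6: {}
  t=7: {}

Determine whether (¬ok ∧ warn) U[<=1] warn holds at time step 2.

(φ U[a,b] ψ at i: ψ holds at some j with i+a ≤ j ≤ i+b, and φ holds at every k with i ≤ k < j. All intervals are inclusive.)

Does not hold

Need some j in [2,3] with warn, and (¬ok ∧ warn) at every k in [2,j-1].
  j=2: warn false.
  j=3: warn holds, but (¬ok ∧ warn) fails at k=2 → not this j.
No j in the window works → until fails.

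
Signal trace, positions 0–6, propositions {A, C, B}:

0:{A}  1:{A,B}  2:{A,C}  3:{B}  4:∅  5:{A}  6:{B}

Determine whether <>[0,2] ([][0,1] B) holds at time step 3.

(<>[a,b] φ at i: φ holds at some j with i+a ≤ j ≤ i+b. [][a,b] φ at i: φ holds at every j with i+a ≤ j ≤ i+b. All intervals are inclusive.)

No

Check [][0,1] B at each j in [3,5]:
  j=3: fails at 4
  j=4: fails at 4
  j=5: fails at 5
No position in the window satisfies it → formula fails.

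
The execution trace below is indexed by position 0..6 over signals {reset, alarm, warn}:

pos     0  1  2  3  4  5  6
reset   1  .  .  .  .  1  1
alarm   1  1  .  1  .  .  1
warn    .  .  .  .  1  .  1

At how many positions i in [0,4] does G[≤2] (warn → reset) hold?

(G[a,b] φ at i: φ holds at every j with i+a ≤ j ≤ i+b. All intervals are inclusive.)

2

Evaluate at each i in [0,4]:
  i=0: ✓ (all of [0,2])
  i=1: ✓ (all of [1,3])
  i=2: ✗ (fails at j=4)
  i=3: ✗ (fails at j=4)
  i=4: ✗ (fails at j=4)
Positions where it holds: {0, 1} → 2.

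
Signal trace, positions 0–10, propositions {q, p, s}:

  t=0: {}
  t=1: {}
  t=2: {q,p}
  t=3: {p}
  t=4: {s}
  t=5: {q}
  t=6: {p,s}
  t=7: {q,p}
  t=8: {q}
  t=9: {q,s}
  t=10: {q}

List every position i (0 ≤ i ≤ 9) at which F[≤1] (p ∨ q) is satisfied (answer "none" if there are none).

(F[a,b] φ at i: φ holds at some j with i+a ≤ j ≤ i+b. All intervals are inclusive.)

1, 2, 3, 4, 5, 6, 7, 8, 9

Evaluate at each i in [0,9]:
  i=0: ✗ (none in [0,1])
  i=1: ✓ (witness j=2)
  i=2: ✓ (witness j=2)
  i=3: ✓ (witness j=3)
  i=4: ✓ (witness j=5)
  i=5: ✓ (witness j=5)
  i=6: ✓ (witness j=6)
  i=7: ✓ (witness j=7)
  i=8: ✓ (witness j=8)
  i=9: ✓ (witness j=9)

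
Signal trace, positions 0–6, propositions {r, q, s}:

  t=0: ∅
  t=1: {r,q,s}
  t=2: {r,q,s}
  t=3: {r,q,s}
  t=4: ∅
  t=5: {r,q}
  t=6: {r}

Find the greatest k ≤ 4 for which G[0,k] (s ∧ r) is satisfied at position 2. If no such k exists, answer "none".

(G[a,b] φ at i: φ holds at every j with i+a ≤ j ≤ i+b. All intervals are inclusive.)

(s ∧ r) must hold from j=2 onward; find where it first fails.
  j=2: holds
  j=3: holds
  j=4: fails
Holds on [2,3], so largest k = 1.

1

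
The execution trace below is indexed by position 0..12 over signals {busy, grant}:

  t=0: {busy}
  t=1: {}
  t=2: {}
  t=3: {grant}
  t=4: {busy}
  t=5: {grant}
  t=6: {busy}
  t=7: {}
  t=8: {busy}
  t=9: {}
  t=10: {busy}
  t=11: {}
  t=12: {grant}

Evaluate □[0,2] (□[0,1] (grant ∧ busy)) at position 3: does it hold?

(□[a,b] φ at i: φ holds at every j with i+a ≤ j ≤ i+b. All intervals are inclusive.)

Check □[0,1] (grant ∧ busy) at every j in [3,5]:
  j=3: fails at 3
  j=4: fails at 4
  j=5: fails at 5
Fails at j=3 → formula fails.

False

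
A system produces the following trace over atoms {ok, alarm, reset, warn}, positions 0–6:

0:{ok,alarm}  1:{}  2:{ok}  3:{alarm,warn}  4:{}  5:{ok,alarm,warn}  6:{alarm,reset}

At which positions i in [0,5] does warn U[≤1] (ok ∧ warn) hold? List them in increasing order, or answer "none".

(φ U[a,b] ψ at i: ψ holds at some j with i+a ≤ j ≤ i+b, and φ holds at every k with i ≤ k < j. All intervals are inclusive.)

5

Evaluate at each i in [0,5]:
  i=0: ✗ (no rhs in [0,1])
  i=1: ✗ (no rhs in [1,2])
  i=2: ✗ (no rhs in [2,3])
  i=3: ✗ (no rhs in [3,4])
  i=4: ✗ (lhs fails at k=4 before rhs at j=5)
  i=5: ✓ (rhs at j=5)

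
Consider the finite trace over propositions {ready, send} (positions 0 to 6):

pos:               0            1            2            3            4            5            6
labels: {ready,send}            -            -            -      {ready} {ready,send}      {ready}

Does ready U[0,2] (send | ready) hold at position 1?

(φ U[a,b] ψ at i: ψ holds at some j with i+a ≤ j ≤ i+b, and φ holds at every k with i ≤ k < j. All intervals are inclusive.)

Does not hold

Need some j in [1,3] with (send | ready), and ready at every k in [1,j-1].
  j=1: (send | ready) false.
  j=2: (send | ready) false.
  j=3: (send | ready) false.
No j in the window works → until fails.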